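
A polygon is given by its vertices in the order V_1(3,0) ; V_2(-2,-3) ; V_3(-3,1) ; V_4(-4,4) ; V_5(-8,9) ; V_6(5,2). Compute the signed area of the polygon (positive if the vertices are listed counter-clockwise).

Apply the shoelace formula: 2A = Σ (x_i·y_{i+1} − x_{i+1}·y_i), indices taken mod 6.
Cross-terms: -9, -11, -8, -4, -61, -6  ⇒  Σ = -99
Signed area = Σ/2 = -49.5 (negative ⇒ clockwise traversal).

-49.5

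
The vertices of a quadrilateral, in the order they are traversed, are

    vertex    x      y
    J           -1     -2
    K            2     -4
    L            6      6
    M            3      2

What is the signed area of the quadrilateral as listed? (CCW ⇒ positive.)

17

Σ = (8) + (36) + (-6) + (-4) = 34
Signed area = Σ/2 = 17 (positive ⇒ counter-clockwise traversal).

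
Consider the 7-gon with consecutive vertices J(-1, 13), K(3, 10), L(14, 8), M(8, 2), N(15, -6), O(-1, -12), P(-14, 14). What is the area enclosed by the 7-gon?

407.5

Apply the surveyor's formula: 2A = Σ (x_i·y_{i+1} − x_{i+1}·y_i), indices taken mod 7.
J→K: (-1)(10) − (3)(13) = -49
K→L: (3)(8) − (14)(10) = -116
L→M: (14)(2) − (8)(8) = -36
M→N: (8)(-6) − (15)(2) = -78
N→O: (15)(-12) − (-1)(-6) = -186
O→P: (-1)(14) − (-14)(-12) = -182
P→J: (-14)(13) − (-1)(14) = -168
Σ = -815
Area = |Σ|/2 = 407.5.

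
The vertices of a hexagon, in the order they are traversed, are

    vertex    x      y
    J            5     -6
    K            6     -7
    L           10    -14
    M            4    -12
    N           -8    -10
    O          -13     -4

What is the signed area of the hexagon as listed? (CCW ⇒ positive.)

-106.5

Apply the shoelace (surveyor's) formula: 2A = Σ (x_i·y_{i+1} − x_{i+1}·y_i), indices taken mod 6.
Σ = (1) + (-14) + (-64) + (-136) + (-98) + (98) = -213
Signed area = Σ/2 = -106.5 (negative ⇒ clockwise traversal).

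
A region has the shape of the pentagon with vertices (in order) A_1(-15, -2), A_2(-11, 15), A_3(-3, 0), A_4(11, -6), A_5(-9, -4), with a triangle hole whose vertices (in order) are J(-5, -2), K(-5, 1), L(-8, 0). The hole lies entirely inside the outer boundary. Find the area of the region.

157.5

Outer boundary:
Apply Gauss's area formula: 2A = Σ (x_i·y_{i+1} − x_{i+1}·y_i), indices taken mod 5.
Cross-terms: -247, 45, 18, -98, -42  ⇒  Σ = -324
Area = |Σ|/2 = 162.
Hole:
Apply the shoelace (surveyor's) formula: 2A = Σ (x_i·y_{i+1} − x_{i+1}·y_i), indices taken mod 3.
Σ = (-15) + (8) + (16) = 9
Area = |Σ|/2 = 4.5.
Net area = 162 − 4.5 = 157.5.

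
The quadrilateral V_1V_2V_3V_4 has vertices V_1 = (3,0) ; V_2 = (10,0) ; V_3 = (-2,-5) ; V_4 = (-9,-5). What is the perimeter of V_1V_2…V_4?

|V_1V_2| = √((7)² + (0)²) = √49 = 7
|V_2V_3| = √((-12)² + (-5)²) = √169 = 13
|V_3V_4| = √((-7)² + (0)²) = √49 = 7
|V_4V_1| = √((12)² + (5)²) = √169 = 13
Perimeter = 7 + 13 + 7 + 13 = 40.

40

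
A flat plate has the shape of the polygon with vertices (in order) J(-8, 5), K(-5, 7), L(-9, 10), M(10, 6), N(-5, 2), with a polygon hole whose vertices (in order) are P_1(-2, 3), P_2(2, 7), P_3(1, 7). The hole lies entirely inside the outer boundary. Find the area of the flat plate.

63.5

Outer boundary:
Apply Gauss's area formula: 2A = Σ (x_i·y_{i+1} − x_{i+1}·y_i), indices taken mod 5.
Σ = (-31) + (13) + (-154) + (50) + (-9) = -131
Area = |Σ|/2 = 65.5.
Hole:
P_1→P_2: (-2)(7) − (2)(3) = -20
P_2→P_3: (2)(7) − (1)(7) = 7
P_3→P_1: (1)(3) − (-2)(7) = 17
Σ = 4
Area = |Σ|/2 = 2.
Net area = 65.5 − 2 = 63.5.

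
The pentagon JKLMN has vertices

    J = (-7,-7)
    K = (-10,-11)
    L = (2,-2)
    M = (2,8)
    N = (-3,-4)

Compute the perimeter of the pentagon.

|JK| = √((-3)² + (-4)²) = √25 = 5
|KL| = √((12)² + (9)²) = √225 = 15
|LM| = √((0)² + (10)²) = √100 = 10
|MN| = √((-5)² + (-12)²) = √169 = 13
|NJ| = √((-4)² + (-3)²) = √25 = 5
Perimeter = 5 + 15 + 10 + 13 + 5 = 48.

48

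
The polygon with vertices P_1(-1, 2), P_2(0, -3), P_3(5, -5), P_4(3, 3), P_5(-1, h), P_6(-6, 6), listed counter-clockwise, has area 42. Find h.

Write out the shoelace sum; only the two edges meeting at P_5 involve h:
2·Area = [(3·h − (-1)·3) + ((-1)·6 − (-6)·h)] + 42
       = 9·h + 39 = 84
⇒ h = 5.

5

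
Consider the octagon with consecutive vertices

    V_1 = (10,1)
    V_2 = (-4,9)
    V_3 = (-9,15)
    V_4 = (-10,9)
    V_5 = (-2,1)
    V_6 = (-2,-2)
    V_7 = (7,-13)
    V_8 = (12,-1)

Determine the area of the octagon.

204.5

Apply the shoelace (surveyor's) formula: 2A = Σ (x_i·y_{i+1} − x_{i+1}·y_i), indices taken mod 8.
V_1→V_2: (10)(9) − (-4)(1) = 94
V_2→V_3: (-4)(15) − (-9)(9) = 21
V_3→V_4: (-9)(9) − (-10)(15) = 69
V_4→V_5: (-10)(1) − (-2)(9) = 8
V_5→V_6: (-2)(-2) − (-2)(1) = 6
V_6→V_7: (-2)(-13) − (7)(-2) = 40
V_7→V_8: (7)(-1) − (12)(-13) = 149
V_8→V_1: (12)(1) − (10)(-1) = 22
Σ = 409
Area = |Σ|/2 = 204.5.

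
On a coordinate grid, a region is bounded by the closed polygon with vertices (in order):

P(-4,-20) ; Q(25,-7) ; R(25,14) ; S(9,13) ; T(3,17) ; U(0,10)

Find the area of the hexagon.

718

Apply the surveyor's formula: 2A = Σ (x_i·y_{i+1} − x_{i+1}·y_i), indices taken mod 6.
Σ = (528) + (525) + (199) + (114) + (30) + (40) = 1436
Area = |Σ|/2 = 718.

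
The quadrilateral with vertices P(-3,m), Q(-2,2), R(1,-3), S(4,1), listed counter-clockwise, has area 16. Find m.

Write out the shoelace sum; only the two edges meeting at P involve m:
2·Area = [(4·m − (-3)·1) + ((-3)·2 − (-2)·m)] + 17
       = 6·m + 14 = 32
⇒ m = 3.

3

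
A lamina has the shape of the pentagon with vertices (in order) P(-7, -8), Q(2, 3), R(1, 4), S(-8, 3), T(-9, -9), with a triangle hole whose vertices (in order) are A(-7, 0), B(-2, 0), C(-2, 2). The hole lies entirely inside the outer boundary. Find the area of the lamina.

66.5

Outer boundary:
Σ = (-5) + (5) + (35) + (99) + (9) = 143
Area = |Σ|/2 = 71.5.
Hole:
Apply the shoelace formula: 2A = Σ (x_i·y_{i+1} − x_{i+1}·y_i), indices taken mod 3.
A→B: (-7)(0) − (-2)(0) = 0
B→C: (-2)(2) − (-2)(0) = -4
C→A: (-2)(0) − (-7)(2) = 14
Σ = 10
Area = |Σ|/2 = 5.
Net area = 71.5 − 5 = 66.5.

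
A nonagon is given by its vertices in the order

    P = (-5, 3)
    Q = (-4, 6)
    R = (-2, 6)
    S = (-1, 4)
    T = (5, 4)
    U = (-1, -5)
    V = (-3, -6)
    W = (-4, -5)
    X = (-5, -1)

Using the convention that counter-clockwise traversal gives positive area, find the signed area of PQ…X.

-68

Apply the shoelace formula: 2A = Σ (x_i·y_{i+1} − x_{i+1}·y_i), indices taken mod 9.
P→Q: (-5)(6) − (-4)(3) = -18
Q→R: (-4)(6) − (-2)(6) = -12
R→S: (-2)(4) − (-1)(6) = -2
S→T: (-1)(4) − (5)(4) = -24
T→U: (5)(-5) − (-1)(4) = -21
U→V: (-1)(-6) − (-3)(-5) = -9
V→W: (-3)(-5) − (-4)(-6) = -9
W→X: (-4)(-1) − (-5)(-5) = -21
X→P: (-5)(3) − (-5)(-1) = -20
Σ = -136
Signed area = Σ/2 = -68 (negative ⇒ clockwise traversal).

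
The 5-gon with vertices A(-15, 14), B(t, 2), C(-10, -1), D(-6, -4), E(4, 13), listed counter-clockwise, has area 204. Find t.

-13

Write out the shoelace sum; only the two edges meeting at B involve t:
2·Area = [((-15)·2 − t·14) + (t·(-1) − (-10)·2)] + 223
       = -15·t + 213 = 408
⇒ t = -13.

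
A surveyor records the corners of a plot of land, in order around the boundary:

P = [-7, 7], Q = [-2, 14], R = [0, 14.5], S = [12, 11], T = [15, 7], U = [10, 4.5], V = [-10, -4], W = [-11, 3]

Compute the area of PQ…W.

247.75

Apply the surveyor's formula: 2A = Σ (x_i·y_{i+1} − x_{i+1}·y_i), indices taken mod 8.
Σ = (-84) + (-29) + (-174) + (-81) + (-2.5) + (5) + (-74) + (-56) = -495.5
Area = |Σ|/2 = 247.75.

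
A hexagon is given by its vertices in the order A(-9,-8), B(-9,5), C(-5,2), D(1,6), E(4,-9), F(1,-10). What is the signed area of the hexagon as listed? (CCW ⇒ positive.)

Σ = (-117) + (7) + (-32) + (-33) + (-31) + (-98) = -304
Signed area = Σ/2 = -152 (negative ⇒ clockwise traversal).

-152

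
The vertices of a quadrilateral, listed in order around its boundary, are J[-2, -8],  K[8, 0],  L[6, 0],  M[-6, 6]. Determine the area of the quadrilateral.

Apply the shoelace formula: 2A = Σ (x_i·y_{i+1} − x_{i+1}·y_i), indices taken mod 4.
Σ = (64) + (0) + (36) + (60) = 160
Area = |Σ|/2 = 80.

80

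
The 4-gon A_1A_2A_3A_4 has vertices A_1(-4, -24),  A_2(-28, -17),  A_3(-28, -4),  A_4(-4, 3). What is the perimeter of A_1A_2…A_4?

|A_1A_2| = √((-24)² + (7)²) = √625 = 25
|A_2A_3| = √((0)² + (13)²) = √169 = 13
|A_3A_4| = √((24)² + (7)²) = √625 = 25
|A_4A_1| = √((0)² + (-27)²) = √729 = 27
Perimeter = 25 + 13 + 25 + 27 = 90.

90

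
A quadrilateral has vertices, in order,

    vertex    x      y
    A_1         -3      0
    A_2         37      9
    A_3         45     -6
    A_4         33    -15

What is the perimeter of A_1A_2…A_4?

|A_1A_2| = √((40)² + (9)²) = √1681 = 41
|A_2A_3| = √((8)² + (-15)²) = √289 = 17
|A_3A_4| = √((-12)² + (-9)²) = √225 = 15
|A_4A_1| = √((-36)² + (15)²) = √1521 = 39
Perimeter = 41 + 17 + 15 + 39 = 112.

112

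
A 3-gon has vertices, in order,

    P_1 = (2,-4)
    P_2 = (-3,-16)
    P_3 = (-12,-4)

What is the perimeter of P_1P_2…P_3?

|P_1P_2| = √((-5)² + (-12)²) = √169 = 13
|P_2P_3| = √((-9)² + (12)²) = √225 = 15
|P_3P_1| = √((14)² + (0)²) = √196 = 14
Perimeter = 13 + 15 + 14 = 42.

42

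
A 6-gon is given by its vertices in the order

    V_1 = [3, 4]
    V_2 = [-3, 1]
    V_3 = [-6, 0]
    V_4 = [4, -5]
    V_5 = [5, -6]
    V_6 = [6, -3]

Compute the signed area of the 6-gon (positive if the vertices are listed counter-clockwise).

53

Apply the shoelace (surveyor's) formula: 2A = Σ (x_i·y_{i+1} − x_{i+1}·y_i), indices taken mod 6.
V_1→V_2: (3)(1) − (-3)(4) = 15
V_2→V_3: (-3)(0) − (-6)(1) = 6
V_3→V_4: (-6)(-5) − (4)(0) = 30
V_4→V_5: (4)(-6) − (5)(-5) = 1
V_5→V_6: (5)(-3) − (6)(-6) = 21
V_6→V_1: (6)(4) − (3)(-3) = 33
Σ = 106
Signed area = Σ/2 = 53 (positive ⇒ counter-clockwise traversal).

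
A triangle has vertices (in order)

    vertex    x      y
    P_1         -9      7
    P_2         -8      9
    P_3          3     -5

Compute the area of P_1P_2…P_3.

18

Σ = (-25) + (13) + (-24) = -36
Area = |Σ|/2 = 18.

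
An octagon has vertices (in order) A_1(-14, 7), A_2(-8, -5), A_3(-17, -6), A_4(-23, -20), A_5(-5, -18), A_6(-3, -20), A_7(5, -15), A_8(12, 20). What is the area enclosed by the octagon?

Σ = (126) + (-37) + (202) + (314) + (46) + (145) + (280) + (364) = 1440
Area = |Σ|/2 = 720.

720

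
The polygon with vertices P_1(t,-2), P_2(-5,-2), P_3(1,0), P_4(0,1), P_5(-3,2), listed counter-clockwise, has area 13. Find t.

-6

The doubled signed area Σ (x_i y_{i+1} − x_{i+1} y_i) is linear in t.
With t=0 it equals 2; the coefficient of t is -4 (from the two edges through P_1).
So -4·t + 2 = 2·13 = 26 ⇒ t = -6.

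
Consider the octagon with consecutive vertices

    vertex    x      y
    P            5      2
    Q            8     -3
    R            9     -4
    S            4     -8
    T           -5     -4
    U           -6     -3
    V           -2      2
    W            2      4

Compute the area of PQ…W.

101.5

Cross-terms: -31, -5, -56, -56, -9, -18, -12, -16  ⇒  Σ = -203
Area = |Σ|/2 = 101.5.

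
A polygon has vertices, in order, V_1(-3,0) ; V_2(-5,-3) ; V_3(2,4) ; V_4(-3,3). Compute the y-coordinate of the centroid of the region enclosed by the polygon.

56/33

Apply Gauss's area formula. First the cross-terms c_i = x_i·y_{i+1} − x_{i+1}·y_i:
  9, -14, 18, 9  ⇒  2A = 22, A = 11.
Then Σ (y_i + y_{i+1})·c_i = 112, so ȳ = 112 / (6·11) = 56/33.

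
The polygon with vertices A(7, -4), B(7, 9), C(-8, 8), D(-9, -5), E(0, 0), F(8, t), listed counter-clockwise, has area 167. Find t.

Write out the shoelace sum; only the two edges meeting at F involve t:
2·Area = [(0·t − 8·0) + (8·(-4) − 7·t)] + 331
       = -7·t + 299 = 334
⇒ t = -5.

-5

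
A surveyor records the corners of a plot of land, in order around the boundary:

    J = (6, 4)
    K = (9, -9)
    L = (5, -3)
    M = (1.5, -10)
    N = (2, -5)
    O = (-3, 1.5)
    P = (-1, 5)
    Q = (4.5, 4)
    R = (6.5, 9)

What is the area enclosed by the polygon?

Σ = (-90) + (18) + (-45.5) + (12.5) + (-12) + (-13.5) + (-26.5) + (14.5) + (-28) = -170.5
Area = |Σ|/2 = 85.25.

85.25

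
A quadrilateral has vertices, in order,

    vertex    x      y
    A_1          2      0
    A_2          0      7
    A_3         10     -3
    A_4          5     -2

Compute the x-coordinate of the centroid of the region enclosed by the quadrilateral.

719/171

Apply the shoelace (surveyor's) formula. First the cross-terms c_i = x_i·y_{i+1} − x_{i+1}·y_i:
  14, -70, -5, 4  ⇒  2A = -57, A = -28.5.
Then Σ (x_i + x_{i+1})·c_i = -719, so x̄ = -719 / (6·(-28.5)) = 719/171.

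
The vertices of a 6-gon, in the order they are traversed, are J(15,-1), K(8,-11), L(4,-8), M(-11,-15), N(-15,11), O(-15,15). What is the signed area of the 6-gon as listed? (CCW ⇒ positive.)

Apply Gauss's area formula: 2A = Σ (x_i·y_{i+1} − x_{i+1}·y_i), indices taken mod 6.
Σ = (-157) + (-20) + (-148) + (-346) + (-60) + (-210) = -941
Signed area = Σ/2 = -470.5 (negative ⇒ clockwise traversal).

-470.5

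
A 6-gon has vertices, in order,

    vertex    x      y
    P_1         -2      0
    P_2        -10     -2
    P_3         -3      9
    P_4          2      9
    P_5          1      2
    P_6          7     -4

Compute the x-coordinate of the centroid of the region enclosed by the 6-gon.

-523/252

Apply Gauss's area formula. First the cross-terms c_i = x_i·y_{i+1} − x_{i+1}·y_i:
  4, -96, -45, -5, -18, -8  ⇒  2A = -168, A = -84.
Then Σ (x_i + x_{i+1})·c_i = 1046, so x̄ = 1046 / (6·(-84)) = -523/252.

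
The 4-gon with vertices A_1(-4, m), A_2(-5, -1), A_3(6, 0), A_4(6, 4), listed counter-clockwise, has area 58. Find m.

6

The doubled signed area Σ (x_i y_{i+1} − x_{i+1} y_i) is linear in m.
With m=0 it equals 50; the coefficient of m is 11 (from the two edges through A_1).
So 11·m + 50 = 2·58 = 116 ⇒ m = 6.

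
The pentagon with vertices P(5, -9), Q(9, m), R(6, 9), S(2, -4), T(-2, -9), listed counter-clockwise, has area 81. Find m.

-5

The doubled signed area Σ (x_i y_{i+1} − x_{i+1} y_i) is linear in m.
With m=0 it equals 157; the coefficient of m is -1 (from the two edges through Q).
So -1·m + 157 = 2·81 = 162 ⇒ m = -5.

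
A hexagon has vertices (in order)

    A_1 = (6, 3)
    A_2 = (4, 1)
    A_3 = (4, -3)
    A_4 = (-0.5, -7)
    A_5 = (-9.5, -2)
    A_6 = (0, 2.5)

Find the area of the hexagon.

77.875

Apply the shoelace formula: 2A = Σ (x_i·y_{i+1} − x_{i+1}·y_i), indices taken mod 6.
Σ = (-6) + (-16) + (-29.5) + (-65.5) + (-23.75) + (-15) = -155.75
Area = |Σ|/2 = 77.875.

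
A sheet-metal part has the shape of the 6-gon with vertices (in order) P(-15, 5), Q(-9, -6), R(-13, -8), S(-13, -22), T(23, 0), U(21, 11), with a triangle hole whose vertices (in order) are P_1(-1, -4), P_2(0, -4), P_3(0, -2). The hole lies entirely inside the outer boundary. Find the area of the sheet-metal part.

669

Outer boundary:
Apply the shoelace (surveyor's) formula: 2A = Σ (x_i·y_{i+1} − x_{i+1}·y_i), indices taken mod 6.
Cross-terms: 135, -6, 182, 506, 253, 270  ⇒  Σ = 1340
Area = |Σ|/2 = 670.
Hole:
Apply the shoelace formula: 2A = Σ (x_i·y_{i+1} − x_{i+1}·y_i), indices taken mod 3.
Σ = (4) + (0) + (-2) = 2
Area = |Σ|/2 = 1.
Net area = 670 − 1 = 669.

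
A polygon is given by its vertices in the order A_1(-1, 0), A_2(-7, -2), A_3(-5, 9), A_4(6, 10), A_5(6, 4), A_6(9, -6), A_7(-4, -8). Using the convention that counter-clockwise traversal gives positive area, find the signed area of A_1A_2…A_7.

Σ = (2) + (-73) + (-104) + (-36) + (-72) + (-96) + (-8) = -387
Signed area = Σ/2 = -193.5 (negative ⇒ clockwise traversal).

-193.5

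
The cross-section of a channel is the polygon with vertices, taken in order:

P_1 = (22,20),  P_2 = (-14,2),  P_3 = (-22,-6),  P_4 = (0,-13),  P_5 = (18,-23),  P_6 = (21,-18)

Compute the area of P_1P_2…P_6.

973.5

Apply the surveyor's formula: 2A = Σ (x_i·y_{i+1} − x_{i+1}·y_i), indices taken mod 6.
Cross-terms: 324, 128, 286, 234, 159, 816  ⇒  Σ = 1947
Area = |Σ|/2 = 973.5.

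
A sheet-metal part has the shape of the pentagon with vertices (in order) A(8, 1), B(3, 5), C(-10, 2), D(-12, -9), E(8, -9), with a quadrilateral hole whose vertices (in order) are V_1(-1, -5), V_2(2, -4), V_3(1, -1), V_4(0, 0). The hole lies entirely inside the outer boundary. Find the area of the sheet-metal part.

Outer boundary:
Apply the shoelace (surveyor's) formula: 2A = Σ (x_i·y_{i+1} − x_{i+1}·y_i), indices taken mod 5.
Cross-terms: 37, 56, 114, 180, 80  ⇒  Σ = 467
Area = |Σ|/2 = 233.5.
Hole:
Apply the shoelace formula: 2A = Σ (x_i·y_{i+1} − x_{i+1}·y_i), indices taken mod 4.
V_1→V_2: (-1)(-4) − (2)(-5) = 14
V_2→V_3: (2)(-1) − (1)(-4) = 2
V_3→V_4: (1)(0) − (0)(-1) = 0
V_4→V_1: (0)(-5) − (-1)(0) = 0
Σ = 16
Area = |Σ|/2 = 8.
Net area = 233.5 − 8 = 225.5.

225.5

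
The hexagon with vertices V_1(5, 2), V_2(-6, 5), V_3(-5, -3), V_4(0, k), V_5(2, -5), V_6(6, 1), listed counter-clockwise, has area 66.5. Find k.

-2

Write out the shoelace sum; only the two edges meeting at V_4 involve k:
2·Area = [((-5)·k − 0·(-3)) + (0·(-5) − 2·k)] + 119
       = -7·k + 119 = 133
⇒ k = -2.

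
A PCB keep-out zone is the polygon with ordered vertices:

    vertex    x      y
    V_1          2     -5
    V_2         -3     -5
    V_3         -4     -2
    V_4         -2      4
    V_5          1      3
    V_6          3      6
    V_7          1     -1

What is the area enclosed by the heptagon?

42

V_1→V_2: (2)(-5) − (-3)(-5) = -25
V_2→V_3: (-3)(-2) − (-4)(-5) = -14
V_3→V_4: (-4)(4) − (-2)(-2) = -20
V_4→V_5: (-2)(3) − (1)(4) = -10
V_5→V_6: (1)(6) − (3)(3) = -3
V_6→V_7: (3)(-1) − (1)(6) = -9
V_7→V_1: (1)(-5) − (2)(-1) = -3
Σ = -84
Area = |Σ|/2 = 42.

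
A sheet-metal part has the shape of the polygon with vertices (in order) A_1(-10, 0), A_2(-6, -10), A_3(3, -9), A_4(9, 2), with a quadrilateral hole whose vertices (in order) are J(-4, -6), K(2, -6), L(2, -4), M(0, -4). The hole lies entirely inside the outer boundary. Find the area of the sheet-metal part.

Outer boundary:
Apply Gauss's area formula: 2A = Σ (x_i·y_{i+1} − x_{i+1}·y_i), indices taken mod 4.
Σ = (100) + (84) + (87) + (20) = 291
Area = |Σ|/2 = 145.5.
Hole:
Σ = (36) + (4) + (-8) + (-16) = 16
Area = |Σ|/2 = 8.
Net area = 145.5 − 8 = 137.5.

137.5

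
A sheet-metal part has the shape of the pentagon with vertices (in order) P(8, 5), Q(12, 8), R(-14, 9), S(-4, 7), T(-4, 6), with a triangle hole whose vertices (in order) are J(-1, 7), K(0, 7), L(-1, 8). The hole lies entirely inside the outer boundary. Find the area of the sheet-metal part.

48.5

Outer boundary:
Apply the shoelace (surveyor's) formula: 2A = Σ (x_i·y_{i+1} − x_{i+1}·y_i), indices taken mod 5.
Σ = (4) + (220) + (-62) + (4) + (-68) = 98
Area = |Σ|/2 = 49.
Hole:
Σ = (-7) + (7) + (1) = 1
Area = |Σ|/2 = 0.5.
Net area = 49 − 0.5 = 48.5.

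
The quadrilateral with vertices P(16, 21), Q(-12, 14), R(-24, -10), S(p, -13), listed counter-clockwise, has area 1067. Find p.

22

The doubled signed area Σ (x_i y_{i+1} − x_{i+1} y_i) is linear in p.
With p=0 it equals 1452; the coefficient of p is 31 (from the two edges through S).
So 31·p + 1452 = 2·1067 = 2134 ⇒ p = 22.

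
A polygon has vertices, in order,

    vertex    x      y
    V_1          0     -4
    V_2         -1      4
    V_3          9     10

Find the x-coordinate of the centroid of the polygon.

Apply the shoelace (surveyor's) formula. First the cross-terms c_i = x_i·y_{i+1} − x_{i+1}·y_i:
  -4, -46, -36  ⇒  2A = -86, A = -43.
Then Σ (x_i + x_{i+1})·c_i = -688, so x̄ = -688 / (6·(-43)) = 8/3.

8/3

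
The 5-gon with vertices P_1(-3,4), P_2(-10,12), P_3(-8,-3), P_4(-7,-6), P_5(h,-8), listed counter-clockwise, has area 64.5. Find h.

The doubled signed area Σ (x_i y_{i+1} − x_{i+1} y_i) is linear in h.
With h=0 it equals 189; the coefficient of h is 10 (from the two edges through P_5).
So 10·h + 189 = 2·64.5 = 129 ⇒ h = -6.

-6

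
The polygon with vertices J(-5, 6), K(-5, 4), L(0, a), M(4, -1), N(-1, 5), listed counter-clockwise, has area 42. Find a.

Write out the shoelace sum; only the two edges meeting at L involve a:
2·Area = [((-5)·a − 0·4) + (0·(-1) − 4·a)] + 48
       = -9·a + 48 = 84
⇒ a = -4.

-4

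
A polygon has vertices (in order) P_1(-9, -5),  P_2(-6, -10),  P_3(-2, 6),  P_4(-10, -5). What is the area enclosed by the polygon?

39.5

Apply the shoelace formula: 2A = Σ (x_i·y_{i+1} − x_{i+1}·y_i), indices taken mod 4.
Cross-terms: 60, -56, 70, 5  ⇒  Σ = 79
Area = |Σ|/2 = 39.5.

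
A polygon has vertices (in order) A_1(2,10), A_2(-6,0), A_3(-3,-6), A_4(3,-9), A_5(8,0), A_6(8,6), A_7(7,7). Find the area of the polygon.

Apply the surveyor's formula: 2A = Σ (x_i·y_{i+1} − x_{i+1}·y_i), indices taken mod 7.
Σ = (60) + (36) + (45) + (72) + (48) + (14) + (56) = 331
Area = |Σ|/2 = 165.5.

165.5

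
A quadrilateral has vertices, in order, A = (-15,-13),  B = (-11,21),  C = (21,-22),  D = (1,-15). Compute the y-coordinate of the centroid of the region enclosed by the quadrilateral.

-130/33

Apply the shoelace formula. First the cross-terms c_i = x_i·y_{i+1} − x_{i+1}·y_i:
  -458, -199, -293, -238  ⇒  2A = -1188, A = -594.
Then Σ (y_i + y_{i+1})·c_i = 14040, so ȳ = 14040 / (6·(-594)) = -130/33.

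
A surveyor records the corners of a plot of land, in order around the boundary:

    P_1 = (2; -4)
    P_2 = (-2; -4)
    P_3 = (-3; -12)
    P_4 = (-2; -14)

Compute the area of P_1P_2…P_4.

25

Apply Gauss's area formula: 2A = Σ (x_i·y_{i+1} − x_{i+1}·y_i), indices taken mod 4.
P_1→P_2: (2)(-4) − (-2)(-4) = -16
P_2→P_3: (-2)(-12) − (-3)(-4) = 12
P_3→P_4: (-3)(-14) − (-2)(-12) = 18
P_4→P_1: (-2)(-4) − (2)(-14) = 36
Σ = 50
Area = |Σ|/2 = 25.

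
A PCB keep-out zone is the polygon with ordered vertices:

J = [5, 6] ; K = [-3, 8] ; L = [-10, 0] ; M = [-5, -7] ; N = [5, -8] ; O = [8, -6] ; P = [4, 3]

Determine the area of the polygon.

Apply the shoelace (surveyor's) formula: 2A = Σ (x_i·y_{i+1} − x_{i+1}·y_i), indices taken mod 7.
Σ = (58) + (80) + (70) + (75) + (34) + (48) + (9) = 374
Area = |Σ|/2 = 187.

187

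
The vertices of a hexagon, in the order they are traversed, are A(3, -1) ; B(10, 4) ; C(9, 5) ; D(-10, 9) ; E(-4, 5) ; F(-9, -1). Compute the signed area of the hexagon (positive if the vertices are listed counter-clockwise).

Cross-terms: 22, 14, 131, -14, 49, 12  ⇒  Σ = 214
Signed area = Σ/2 = 107 (positive ⇒ counter-clockwise traversal).

107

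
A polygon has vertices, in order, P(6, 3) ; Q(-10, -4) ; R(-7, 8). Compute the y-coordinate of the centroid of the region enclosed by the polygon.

7/3

Apply the shoelace (surveyor's) formula. First the cross-terms c_i = x_i·y_{i+1} − x_{i+1}·y_i:
  6, -108, -69  ⇒  2A = -171, A = -85.5.
Then Σ (y_i + y_{i+1})·c_i = -1197, so ȳ = -1197 / (6·(-85.5)) = 7/3.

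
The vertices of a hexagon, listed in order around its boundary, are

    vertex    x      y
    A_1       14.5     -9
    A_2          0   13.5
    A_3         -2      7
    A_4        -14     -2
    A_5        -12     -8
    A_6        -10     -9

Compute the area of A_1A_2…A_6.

330.625

Apply the shoelace (surveyor's) formula: 2A = Σ (x_i·y_{i+1} − x_{i+1}·y_i), indices taken mod 6.
Cross-terms: 195.75, 27, 102, 88, 28, 220.5  ⇒  Σ = 661.25
Area = |Σ|/2 = 330.625.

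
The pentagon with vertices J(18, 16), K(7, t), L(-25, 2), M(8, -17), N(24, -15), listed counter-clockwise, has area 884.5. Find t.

12

The doubled signed area Σ (x_i y_{i+1} − x_{i+1} y_i) is linear in t.
With t=0 it equals 1253; the coefficient of t is 43 (from the two edges through K).
So 43·t + 1253 = 2·884.5 = 1769 ⇒ t = 12.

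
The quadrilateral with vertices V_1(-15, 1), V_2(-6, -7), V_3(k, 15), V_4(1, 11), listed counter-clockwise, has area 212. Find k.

Write out the shoelace sum; only the two edges meeting at V_3 involve k:
2·Area = [((-6)·15 − k·(-7)) + (k·11 − 1·15)] + 277
       = 18·k + 172 = 424
⇒ k = 14.

14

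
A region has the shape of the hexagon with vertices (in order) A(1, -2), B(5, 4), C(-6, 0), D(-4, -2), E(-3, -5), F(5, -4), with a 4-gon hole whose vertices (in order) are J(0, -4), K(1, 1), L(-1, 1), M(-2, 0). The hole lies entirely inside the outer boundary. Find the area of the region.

Outer boundary:
Apply the surveyor's formula: 2A = Σ (x_i·y_{i+1} − x_{i+1}·y_i), indices taken mod 6.
Cross-terms: 14, 24, 12, 14, 37, -6  ⇒  Σ = 95
Area = |Σ|/2 = 47.5.
Hole:
Apply the shoelace formula: 2A = Σ (x_i·y_{i+1} − x_{i+1}·y_i), indices taken mod 4.
Cross-terms: 4, 2, 2, 8  ⇒  Σ = 16
Area = |Σ|/2 = 8.
Net area = 47.5 − 8 = 39.5.

39.5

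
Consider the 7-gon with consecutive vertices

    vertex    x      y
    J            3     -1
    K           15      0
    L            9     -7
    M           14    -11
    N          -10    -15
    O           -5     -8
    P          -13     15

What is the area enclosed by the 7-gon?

308.5

Apply the surveyor's formula: 2A = Σ (x_i·y_{i+1} − x_{i+1}·y_i), indices taken mod 7.
J→K: (3)(0) − (15)(-1) = 15
K→L: (15)(-7) − (9)(0) = -105
L→M: (9)(-11) − (14)(-7) = -1
M→N: (14)(-15) − (-10)(-11) = -320
N→O: (-10)(-8) − (-5)(-15) = 5
O→P: (-5)(15) − (-13)(-8) = -179
P→J: (-13)(-1) − (3)(15) = -32
Σ = -617
Area = |Σ|/2 = 308.5.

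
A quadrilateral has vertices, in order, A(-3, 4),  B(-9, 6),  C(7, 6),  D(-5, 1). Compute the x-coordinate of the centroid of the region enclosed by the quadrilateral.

-31/29

Apply the shoelace formula. First the cross-terms c_i = x_i·y_{i+1} − x_{i+1}·y_i:
  18, -96, 37, -17  ⇒  2A = -58, A = -29.
Then Σ (x_i + x_{i+1})·c_i = 186, so x̄ = 186 / (6·(-29)) = -31/29.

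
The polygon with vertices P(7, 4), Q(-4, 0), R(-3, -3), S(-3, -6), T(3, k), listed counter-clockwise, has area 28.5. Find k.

1

Write out the shoelace sum; only the two edges meeting at T involve k:
2·Area = [((-3)·k − 3·(-6)) + (3·4 − 7·k)] + 37
       = -10·k + 67 = 57
⇒ k = 1.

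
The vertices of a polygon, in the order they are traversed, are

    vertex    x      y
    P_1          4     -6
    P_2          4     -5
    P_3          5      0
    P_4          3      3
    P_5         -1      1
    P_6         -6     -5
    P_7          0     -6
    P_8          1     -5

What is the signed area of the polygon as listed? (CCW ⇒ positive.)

58.5

P_1→P_2: (4)(-5) − (4)(-6) = 4
P_2→P_3: (4)(0) − (5)(-5) = 25
P_3→P_4: (5)(3) − (3)(0) = 15
P_4→P_5: (3)(1) − (-1)(3) = 6
P_5→P_6: (-1)(-5) − (-6)(1) = 11
P_6→P_7: (-6)(-6) − (0)(-5) = 36
P_7→P_8: (0)(-5) − (1)(-6) = 6
P_8→P_1: (1)(-6) − (4)(-5) = 14
Σ = 117
Signed area = Σ/2 = 58.5 (positive ⇒ counter-clockwise traversal).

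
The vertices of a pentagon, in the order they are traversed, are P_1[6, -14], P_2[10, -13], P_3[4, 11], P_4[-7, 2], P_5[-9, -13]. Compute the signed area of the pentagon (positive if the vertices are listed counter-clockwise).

Apply the shoelace (surveyor's) formula: 2A = Σ (x_i·y_{i+1} − x_{i+1}·y_i), indices taken mod 5.
Cross-terms: 62, 162, 85, 109, 204  ⇒  Σ = 622
Signed area = Σ/2 = 311 (positive ⇒ counter-clockwise traversal).

311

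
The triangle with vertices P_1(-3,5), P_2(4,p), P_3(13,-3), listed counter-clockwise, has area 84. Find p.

Write out the shoelace sum; only the two edges meeting at P_2 involve p:
2·Area = [((-3)·p − 4·5) + (4·(-3) − 13·p)] + 56
       = -16·p + 24 = 168
⇒ p = -9.

-9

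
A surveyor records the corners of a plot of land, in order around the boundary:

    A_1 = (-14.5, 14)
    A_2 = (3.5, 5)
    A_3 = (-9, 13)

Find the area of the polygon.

Apply the surveyor's formula: 2A = Σ (x_i·y_{i+1} − x_{i+1}·y_i), indices taken mod 3.
A_1→A_2: (-14.5)(5) − (3.5)(14) = -121.5
A_2→A_3: (3.5)(13) − (-9)(5) = 90.5
A_3→A_1: (-9)(14) − (-14.5)(13) = 62.5
Σ = 31.5
Area = |Σ|/2 = 15.75.

15.75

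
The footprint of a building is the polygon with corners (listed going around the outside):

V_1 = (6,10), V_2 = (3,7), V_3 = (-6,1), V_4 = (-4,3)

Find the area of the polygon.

Apply Gauss's area formula: 2A = Σ (x_i·y_{i+1} − x_{i+1}·y_i), indices taken mod 4.
Cross-terms: 12, 45, -14, -58  ⇒  Σ = -15
Area = |Σ|/2 = 7.5.

7.5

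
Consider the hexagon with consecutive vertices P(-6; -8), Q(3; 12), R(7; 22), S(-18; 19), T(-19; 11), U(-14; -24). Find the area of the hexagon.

602

P→Q: (-6)(12) − (3)(-8) = -48
Q→R: (3)(22) − (7)(12) = -18
R→S: (7)(19) − (-18)(22) = 529
S→T: (-18)(11) − (-19)(19) = 163
T→U: (-19)(-24) − (-14)(11) = 610
U→P: (-14)(-8) − (-6)(-24) = -32
Σ = 1204
Area = |Σ|/2 = 602.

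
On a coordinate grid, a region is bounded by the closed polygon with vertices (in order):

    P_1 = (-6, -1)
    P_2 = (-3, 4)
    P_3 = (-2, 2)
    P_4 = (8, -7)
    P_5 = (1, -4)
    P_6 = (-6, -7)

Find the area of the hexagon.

Apply Gauss's area formula: 2A = Σ (x_i·y_{i+1} − x_{i+1}·y_i), indices taken mod 6.
Σ = (-27) + (2) + (-2) + (-25) + (-31) + (-36) = -119
Area = |Σ|/2 = 59.5.

59.5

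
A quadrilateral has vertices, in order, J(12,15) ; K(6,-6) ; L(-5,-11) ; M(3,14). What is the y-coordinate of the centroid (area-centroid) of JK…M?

Apply the surveyor's formula. First the cross-terms c_i = x_i·y_{i+1} − x_{i+1}·y_i:
  -162, -96, -37, -123  ⇒  2A = -418, A = -209.
Then Σ (y_i + y_{i+1})·c_i = -3504, so ȳ = -3504 / (6·(-209)) = 584/209.

584/209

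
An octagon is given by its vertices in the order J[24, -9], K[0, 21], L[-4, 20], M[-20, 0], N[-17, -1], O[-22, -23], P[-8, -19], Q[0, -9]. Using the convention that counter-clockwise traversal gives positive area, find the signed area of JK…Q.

949.5

Apply the shoelace formula: 2A = Σ (x_i·y_{i+1} − x_{i+1}·y_i), indices taken mod 8.
Σ = (504) + (84) + (400) + (20) + (369) + (234) + (72) + (216) = 1899
Signed area = Σ/2 = 949.5 (positive ⇒ counter-clockwise traversal).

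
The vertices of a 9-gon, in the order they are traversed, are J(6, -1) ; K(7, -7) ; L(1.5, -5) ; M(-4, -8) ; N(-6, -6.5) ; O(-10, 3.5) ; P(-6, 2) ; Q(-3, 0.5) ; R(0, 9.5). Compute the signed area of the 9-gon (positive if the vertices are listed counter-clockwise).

-140.5

Cross-terms: -35, -24.5, -32, -22, -86, 1, 3, -28.5, -57  ⇒  Σ = -281
Signed area = Σ/2 = -140.5 (negative ⇒ clockwise traversal).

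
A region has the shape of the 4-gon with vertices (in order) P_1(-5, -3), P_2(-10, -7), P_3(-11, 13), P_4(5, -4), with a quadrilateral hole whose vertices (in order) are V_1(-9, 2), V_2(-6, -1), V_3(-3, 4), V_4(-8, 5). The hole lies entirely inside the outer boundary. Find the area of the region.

109

Outer boundary:
Apply the surveyor's formula: 2A = Σ (x_i·y_{i+1} − x_{i+1}·y_i), indices taken mod 4.
Σ = (5) + (-207) + (-21) + (-35) = -258
Area = |Σ|/2 = 129.
Hole:
Apply the shoelace (surveyor's) formula: 2A = Σ (x_i·y_{i+1} − x_{i+1}·y_i), indices taken mod 4.
Σ = (21) + (-27) + (17) + (29) = 40
Area = |Σ|/2 = 20.
Net area = 129 − 20 = 109.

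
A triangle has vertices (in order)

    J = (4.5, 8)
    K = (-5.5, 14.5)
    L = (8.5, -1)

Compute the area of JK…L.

Apply the shoelace formula: 2A = Σ (x_i·y_{i+1} − x_{i+1}·y_i), indices taken mod 3.
Σ = (109.25) + (-117.75) + (72.5) = 64
Area = |Σ|/2 = 32.

32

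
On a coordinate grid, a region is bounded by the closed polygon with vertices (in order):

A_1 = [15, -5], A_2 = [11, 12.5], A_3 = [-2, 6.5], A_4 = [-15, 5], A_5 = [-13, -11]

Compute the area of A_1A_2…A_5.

Apply the shoelace (surveyor's) formula: 2A = Σ (x_i·y_{i+1} − x_{i+1}·y_i), indices taken mod 5.
Σ = (242.5) + (96.5) + (87.5) + (230) + (230) = 886.5
Area = |Σ|/2 = 443.25.

443.25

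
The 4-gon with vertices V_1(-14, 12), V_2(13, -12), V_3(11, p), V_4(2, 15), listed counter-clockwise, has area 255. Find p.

The doubled signed area Σ (x_i y_{i+1} − x_{i+1} y_i) is linear in p.
With p=0 it equals 543; the coefficient of p is 11 (from the two edges through V_3).
So 11·p + 543 = 2·255 = 510 ⇒ p = -3.

-3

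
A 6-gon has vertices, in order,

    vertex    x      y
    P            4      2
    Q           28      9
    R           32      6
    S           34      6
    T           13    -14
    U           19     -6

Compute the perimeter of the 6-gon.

88

|PQ| = √((24)² + (7)²) = √625 = 25
|QR| = √((4)² + (-3)²) = √25 = 5
|RS| = √((2)² + (0)²) = √4 = 2
|ST| = √((-21)² + (-20)²) = √841 = 29
|TU| = √((6)² + (8)²) = √100 = 10
|UP| = √((-15)² + (8)²) = √289 = 17
Perimeter = 25 + 5 + 2 + 29 + 10 + 17 = 88.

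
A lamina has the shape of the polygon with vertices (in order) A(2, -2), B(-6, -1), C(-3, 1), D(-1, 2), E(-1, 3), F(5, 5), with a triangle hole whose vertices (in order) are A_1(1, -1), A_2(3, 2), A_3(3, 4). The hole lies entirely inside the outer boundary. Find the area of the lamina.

Outer boundary:
Σ = (-14) + (-9) + (-5) + (-1) + (-20) + (-20) = -69
Area = |Σ|/2 = 34.5.
Hole:
Cross-terms: 5, 6, -7  ⇒  Σ = 4
Area = |Σ|/2 = 2.
Net area = 34.5 − 2 = 32.5.

32.5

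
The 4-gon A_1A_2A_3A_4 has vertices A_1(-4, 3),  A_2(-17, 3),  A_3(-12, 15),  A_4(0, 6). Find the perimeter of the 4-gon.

|A_1A_2| = √((-13)² + (0)²) = √169 = 13
|A_2A_3| = √((5)² + (12)²) = √169 = 13
|A_3A_4| = √((12)² + (-9)²) = √225 = 15
|A_4A_1| = √((-4)² + (-3)²) = √25 = 5
Perimeter = 13 + 13 + 15 + 5 = 46.

46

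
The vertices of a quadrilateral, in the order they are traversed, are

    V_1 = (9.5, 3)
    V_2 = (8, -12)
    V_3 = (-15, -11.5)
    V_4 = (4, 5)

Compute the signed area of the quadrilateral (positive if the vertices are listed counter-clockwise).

Apply the shoelace (surveyor's) formula: 2A = Σ (x_i·y_{i+1} − x_{i+1}·y_i), indices taken mod 4.
Cross-terms: -138, -272, -29, -35.5  ⇒  Σ = -474.5
Signed area = Σ/2 = -237.25 (negative ⇒ clockwise traversal).

-237.25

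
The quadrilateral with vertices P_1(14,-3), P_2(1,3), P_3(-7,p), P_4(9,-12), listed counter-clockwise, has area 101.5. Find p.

The doubled signed area Σ (x_i y_{i+1} − x_{i+1} y_i) is linear in p.
With p=0 it equals 291; the coefficient of p is -8 (from the two edges through P_3).
So -8·p + 291 = 2·101.5 = 203 ⇒ p = 11.

11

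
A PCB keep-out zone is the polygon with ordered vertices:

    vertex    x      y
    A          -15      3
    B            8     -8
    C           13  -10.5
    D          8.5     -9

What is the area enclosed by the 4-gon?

Σ = (96) + (20) + (-27.75) + (-109.5) = -21.25
Area = |Σ|/2 = 10.625.

10.625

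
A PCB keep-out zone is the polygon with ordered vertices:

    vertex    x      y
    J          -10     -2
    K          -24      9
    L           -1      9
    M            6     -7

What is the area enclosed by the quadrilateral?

Apply the surveyor's formula: 2A = Σ (x_i·y_{i+1} − x_{i+1}·y_i), indices taken mod 4.
J→K: (-10)(9) − (-24)(-2) = -138
K→L: (-24)(9) − (-1)(9) = -207
L→M: (-1)(-7) − (6)(9) = -47
M→J: (6)(-2) − (-10)(-7) = -82
Σ = -474
Area = |Σ|/2 = 237.

237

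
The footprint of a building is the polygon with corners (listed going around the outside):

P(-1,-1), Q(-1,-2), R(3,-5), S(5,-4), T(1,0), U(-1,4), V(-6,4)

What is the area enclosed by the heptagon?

31.5

Apply Gauss's area formula: 2A = Σ (x_i·y_{i+1} − x_{i+1}·y_i), indices taken mod 7.
Cross-terms: 1, 11, 13, 4, 4, 20, 10  ⇒  Σ = 63
Area = |Σ|/2 = 31.5.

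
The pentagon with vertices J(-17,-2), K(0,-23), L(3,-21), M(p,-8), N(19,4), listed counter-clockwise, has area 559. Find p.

20

The doubled signed area Σ (x_i y_{i+1} − x_{i+1} y_i) is linear in p.
With p=0 it equals 618; the coefficient of p is 25 (from the two edges through M).
So 25·p + 618 = 2·559 = 1118 ⇒ p = 20.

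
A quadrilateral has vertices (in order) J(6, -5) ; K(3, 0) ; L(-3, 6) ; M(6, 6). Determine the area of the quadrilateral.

43.5

Apply the surveyor's formula: 2A = Σ (x_i·y_{i+1} − x_{i+1}·y_i), indices taken mod 4.
Cross-terms: 15, 18, -54, -66  ⇒  Σ = -87
Area = |Σ|/2 = 43.5.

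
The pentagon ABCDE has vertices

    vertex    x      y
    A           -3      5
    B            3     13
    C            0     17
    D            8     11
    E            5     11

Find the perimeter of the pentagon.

|AB| = √((6)² + (8)²) = √100 = 10
|BC| = √((-3)² + (4)²) = √25 = 5
|CD| = √((8)² + (-6)²) = √100 = 10
|DE| = √((-3)² + (0)²) = √9 = 3
|EA| = √((-8)² + (-6)²) = √100 = 10
Perimeter = 10 + 5 + 10 + 3 + 10 = 38.

38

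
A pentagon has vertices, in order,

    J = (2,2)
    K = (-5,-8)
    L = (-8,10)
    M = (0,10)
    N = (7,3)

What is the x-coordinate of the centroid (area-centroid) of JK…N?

-287/131

Apply the surveyor's formula. First the cross-terms c_i = x_i·y_{i+1} − x_{i+1}·y_i:
  -6, -114, -80, -70, 8  ⇒  2A = -262, A = -131.
Then Σ (x_i + x_{i+1})·c_i = 1722, so x̄ = 1722 / (6·(-131)) = -287/131.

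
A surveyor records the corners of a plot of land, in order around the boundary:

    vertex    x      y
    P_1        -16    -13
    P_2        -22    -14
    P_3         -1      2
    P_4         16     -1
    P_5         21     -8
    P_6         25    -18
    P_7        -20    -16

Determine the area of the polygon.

Apply the surveyor's formula: 2A = Σ (x_i·y_{i+1} − x_{i+1}·y_i), indices taken mod 7.
Σ = (-62) + (-58) + (-31) + (-107) + (-178) + (-760) + (4) = -1192
Area = |Σ|/2 = 596.

596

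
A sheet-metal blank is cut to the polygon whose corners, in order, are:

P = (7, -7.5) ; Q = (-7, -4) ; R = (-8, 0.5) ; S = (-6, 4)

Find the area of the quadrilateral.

Apply the shoelace (surveyor's) formula: 2A = Σ (x_i·y_{i+1} − x_{i+1}·y_i), indices taken mod 4.
Σ = (-80.5) + (-35.5) + (-29) + (17) = -128
Area = |Σ|/2 = 64.

64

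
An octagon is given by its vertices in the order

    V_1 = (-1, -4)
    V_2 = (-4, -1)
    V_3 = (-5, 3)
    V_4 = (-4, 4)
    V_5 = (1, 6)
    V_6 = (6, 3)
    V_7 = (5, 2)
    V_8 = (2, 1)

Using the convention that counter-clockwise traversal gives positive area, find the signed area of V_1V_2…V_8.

Apply the shoelace (surveyor's) formula: 2A = Σ (x_i·y_{i+1} − x_{i+1}·y_i), indices taken mod 8.
Cross-terms: -15, -17, -8, -28, -33, -3, 1, -7  ⇒  Σ = -110
Signed area = Σ/2 = -55 (negative ⇒ clockwise traversal).

-55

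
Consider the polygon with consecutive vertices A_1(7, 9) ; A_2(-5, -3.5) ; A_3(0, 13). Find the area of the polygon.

67.75

Cross-terms: 20.5, -65, -91  ⇒  Σ = -135.5
Area = |Σ|/2 = 67.75.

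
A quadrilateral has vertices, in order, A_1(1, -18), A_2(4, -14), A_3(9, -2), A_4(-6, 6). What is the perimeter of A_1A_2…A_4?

|A_1A_2| = √((3)² + (4)²) = √25 = 5
|A_2A_3| = √((5)² + (12)²) = √169 = 13
|A_3A_4| = √((-15)² + (8)²) = √289 = 17
|A_4A_1| = √((7)² + (-24)²) = √625 = 25
Perimeter = 5 + 13 + 17 + 25 = 60.

60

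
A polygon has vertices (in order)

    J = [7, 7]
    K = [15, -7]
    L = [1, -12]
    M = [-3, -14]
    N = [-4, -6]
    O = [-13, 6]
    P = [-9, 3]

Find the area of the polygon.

J→K: (7)(-7) − (15)(7) = -154
K→L: (15)(-12) − (1)(-7) = -173
L→M: (1)(-14) − (-3)(-12) = -50
M→N: (-3)(-6) − (-4)(-14) = -38
N→O: (-4)(6) − (-13)(-6) = -102
O→P: (-13)(3) − (-9)(6) = 15
P→J: (-9)(7) − (7)(3) = -84
Σ = -586
Area = |Σ|/2 = 293.

293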